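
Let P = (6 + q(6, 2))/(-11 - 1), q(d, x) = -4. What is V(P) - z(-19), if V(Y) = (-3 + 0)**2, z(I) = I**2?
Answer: -352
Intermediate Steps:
P = -1/6 (P = (6 - 4)/(-11 - 1) = 2/(-12) = 2*(-1/12) = -1/6 ≈ -0.16667)
V(Y) = 9 (V(Y) = (-3)**2 = 9)
V(P) - z(-19) = 9 - 1*(-19)**2 = 9 - 1*361 = 9 - 361 = -352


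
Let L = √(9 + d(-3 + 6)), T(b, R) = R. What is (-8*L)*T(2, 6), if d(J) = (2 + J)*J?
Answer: -96*√6 ≈ -235.15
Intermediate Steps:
d(J) = J*(2 + J)
L = 2*√6 (L = √(9 + (-3 + 6)*(2 + (-3 + 6))) = √(9 + 3*(2 + 3)) = √(9 + 3*5) = √(9 + 15) = √24 = 2*√6 ≈ 4.8990)
(-8*L)*T(2, 6) = -16*√6*6 = -96*√6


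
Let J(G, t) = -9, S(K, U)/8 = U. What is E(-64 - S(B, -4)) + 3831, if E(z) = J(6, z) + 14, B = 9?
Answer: 3836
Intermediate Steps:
S(K, U) = 8*U
E(z) = 5 (E(z) = -9 + 14 = 5)
E(-64 - S(B, -4)) + 3831 = 5 + 3831 = 3836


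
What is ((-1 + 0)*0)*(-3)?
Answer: 0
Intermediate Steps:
((-1 + 0)*0)*(-3) = -1*0*(-3) = 0*(-3) = 0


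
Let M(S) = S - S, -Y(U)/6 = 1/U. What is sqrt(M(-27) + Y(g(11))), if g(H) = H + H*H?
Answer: I*sqrt(22)/22 ≈ 0.2132*I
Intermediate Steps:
g(H) = H + H**2
Y(U) = -6/U
M(S) = 0
sqrt(M(-27) + Y(g(11))) = sqrt(0 - 6*1/(11*(1 + 11))) = sqrt(0 - 6/(11*12)) = sqrt(0 - 6/132) = sqrt(0 - 6*1/132) = sqrt(0 - 1/22) = sqrt(-1/22) = I*sqrt(22)/22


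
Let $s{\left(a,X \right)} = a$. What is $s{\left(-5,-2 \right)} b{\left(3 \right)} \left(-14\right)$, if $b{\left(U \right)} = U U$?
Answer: $630$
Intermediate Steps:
$b{\left(U \right)} = U^{2}$
$s{\left(-5,-2 \right)} b{\left(3 \right)} \left(-14\right) = - 5 \cdot 3^{2} \left(-14\right) = \left(-5\right) 9 \left(-14\right) = \left(-45\right) \left(-14\right) = 630$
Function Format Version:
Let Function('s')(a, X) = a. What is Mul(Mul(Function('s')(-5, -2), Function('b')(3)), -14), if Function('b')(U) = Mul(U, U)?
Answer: 630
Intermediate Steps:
Function('b')(U) = Pow(U, 2)
Mul(Mul(Function('s')(-5, -2), Function('b')(3)), -14) = Mul(Mul(-5, Pow(3, 2)), -14) = Mul(Mul(-5, 9), -14) = Mul(-45, -14) = 630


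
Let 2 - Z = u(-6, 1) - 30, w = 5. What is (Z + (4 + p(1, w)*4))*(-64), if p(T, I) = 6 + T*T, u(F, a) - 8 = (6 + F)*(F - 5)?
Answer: -3584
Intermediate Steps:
u(F, a) = 8 + (-5 + F)*(6 + F) (u(F, a) = 8 + (6 + F)*(F - 5) = 8 + (6 + F)*(-5 + F) = 8 + (-5 + F)*(6 + F))
p(T, I) = 6 + T²
Z = 24 (Z = 2 - ((-22 - 6 + (-6)²) - 30) = 2 - ((-22 - 6 + 36) - 30) = 2 - (8 - 30) = 2 - 1*(-22) = 2 + 22 = 24)
(Z + (4 + p(1, w)*4))*(-64) = (24 + (4 + (6 + 1²)*4))*(-64) = (24 + (4 + (6 + 1)*4))*(-64) = (24 + (4 + 7*4))*(-64) = (24 + (4 + 28))*(-64) = (24 + 32)*(-64) = 56*(-64) = -3584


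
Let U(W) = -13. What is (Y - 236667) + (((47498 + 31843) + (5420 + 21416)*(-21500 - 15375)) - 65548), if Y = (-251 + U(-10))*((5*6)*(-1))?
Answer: -989792454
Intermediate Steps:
Y = 7920 (Y = (-251 - 13)*((5*6)*(-1)) = -7920*(-1) = -264*(-30) = 7920)
(Y - 236667) + (((47498 + 31843) + (5420 + 21416)*(-21500 - 15375)) - 65548) = (7920 - 236667) + (((47498 + 31843) + (5420 + 21416)*(-21500 - 15375)) - 65548) = -228747 + ((79341 + 26836*(-36875)) - 65548) = -228747 + ((79341 - 989577500) - 65548) = -228747 + (-989498159 - 65548) = -228747 - 989563707 = -989792454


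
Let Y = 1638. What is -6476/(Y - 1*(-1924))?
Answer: -3238/1781 ≈ -1.8181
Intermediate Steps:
-6476/(Y - 1*(-1924)) = -6476/(1638 - 1*(-1924)) = -6476/(1638 + 1924) = -6476/3562 = -6476*1/3562 = -3238/1781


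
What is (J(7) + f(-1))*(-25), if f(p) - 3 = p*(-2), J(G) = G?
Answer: -300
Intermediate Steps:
f(p) = 3 - 2*p (f(p) = 3 + p*(-2) = 3 - 2*p)
(J(7) + f(-1))*(-25) = (7 + (3 - 2*(-1)))*(-25) = (7 + (3 + 2))*(-25) = (7 + 5)*(-25) = 12*(-25) = -300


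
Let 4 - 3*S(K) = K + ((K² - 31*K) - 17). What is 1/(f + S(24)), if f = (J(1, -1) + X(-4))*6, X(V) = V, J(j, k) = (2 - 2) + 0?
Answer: 1/31 ≈ 0.032258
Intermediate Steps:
J(j, k) = 0 (J(j, k) = 0 + 0 = 0)
S(K) = 7 + 10*K - K²/3 (S(K) = 4/3 - (K + ((K² - 31*K) - 17))/3 = 4/3 - (K + (-17 + K² - 31*K))/3 = 4/3 - (-17 + K² - 30*K)/3 = 4/3 + (17/3 + 10*K - K²/3) = 7 + 10*K - K²/3)
f = -24 (f = (0 - 4)*6 = -4*6 = -24)
1/(f + S(24)) = 1/(-24 + (7 + 10*24 - ⅓*24²)) = 1/(-24 + (7 + 240 - ⅓*576)) = 1/(-24 + (7 + 240 - 192)) = 1/(-24 + 55) = 1/31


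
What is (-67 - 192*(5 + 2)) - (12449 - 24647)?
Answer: 10787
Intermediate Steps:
(-67 - 192*(5 + 2)) - (12449 - 24647) = (-67 - 192*7) - 1*(-12198) = (-67 - 32*42) + 12198 = (-67 - 1344) + 12198 = -1411 + 12198 = 10787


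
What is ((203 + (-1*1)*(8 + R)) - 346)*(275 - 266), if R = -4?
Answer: -1323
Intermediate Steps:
((203 + (-1*1)*(8 + R)) - 346)*(275 - 266) = ((203 + (-1*1)*(8 - 4)) - 346)*(275 - 266) = ((203 - 1*4) - 346)*9 = ((203 - 4) - 346)*9 = (199 - 346)*9 = -147*9 = -1323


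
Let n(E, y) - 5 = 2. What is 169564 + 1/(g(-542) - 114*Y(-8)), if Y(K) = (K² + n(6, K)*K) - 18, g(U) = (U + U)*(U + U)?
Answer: 199440498545/1176196 ≈ 1.6956e+5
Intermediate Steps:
n(E, y) = 7 (n(E, y) = 5 + 2 = 7)
g(U) = 4*U² (g(U) = (2*U)*(2*U) = 4*U²)
Y(K) = -18 + K² + 7*K (Y(K) = (K² + 7*K) - 18 = -18 + K² + 7*K)
169564 + 1/(g(-542) - 114*Y(-8)) = 169564 + 1/(4*(-542)² - 114*(-18 + (-8)² + 7*(-8))) = 169564 + 1/(4*293764 - 114*(-18 + 64 - 56)) = 169564 + 1/(1175056 - 114*(-10)) = 169564 + 1/(1175056 + 1140) = 169564 + 1/1176196 = 199440498545/1176196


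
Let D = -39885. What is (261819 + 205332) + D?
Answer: 427266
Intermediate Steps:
(261819 + 205332) + D = (261819 + 205332) - 39885 = 467151 - 39885 = 427266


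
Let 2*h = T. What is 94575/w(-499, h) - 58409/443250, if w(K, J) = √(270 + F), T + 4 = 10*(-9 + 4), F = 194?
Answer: -58409/443250 + 94575*√29/116 ≈ 4390.4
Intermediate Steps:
T = -54 (T = -4 + 10*(-9 + 4) = -4 + 10*(-5) = -4 - 50 = -54)
h = -27 (h = (½)*(-54) = -27)
w(K, J) = 4*√29 (w(K, J) = √(270 + 194) = √464 = 4*√29)
94575/w(-499, h) - 58409/443250 = 94575/((4*√29)) - 58409/443250 = 94575*(√29/116) - 58409*1/443250 = 94575*√29/116 - 58409/443250 = -58409/443250 + 94575*√29/116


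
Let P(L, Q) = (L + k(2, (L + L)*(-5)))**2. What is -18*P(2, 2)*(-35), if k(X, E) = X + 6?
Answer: 63000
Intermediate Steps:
k(X, E) = 6 + X
P(L, Q) = (8 + L)**2 (P(L, Q) = (L + (6 + 2))**2 = (L + 8)**2 = (8 + L)**2)
-18*P(2, 2)*(-35) = -18*(8 + 2)**2*(-35) = -18*10**2*(-35) = -18*100*(-35) = -1800*(-35) = 63000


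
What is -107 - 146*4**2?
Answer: -2443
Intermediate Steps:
-107 - 146*4**2 = -107 - 146*16 = -107 - 2336 = -2443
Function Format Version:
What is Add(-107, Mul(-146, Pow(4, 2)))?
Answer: -2443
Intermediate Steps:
Add(-107, Mul(-146, Pow(4, 2))) = Add(-107, Mul(-146, 16)) = Add(-107, -2336) = -2443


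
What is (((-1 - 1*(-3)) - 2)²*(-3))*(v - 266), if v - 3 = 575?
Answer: 0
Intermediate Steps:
v = 578 (v = 3 + 575 = 578)
(((-1 - 1*(-3)) - 2)²*(-3))*(v - 266) = (((-1 - 1*(-3)) - 2)²*(-3))*(578 - 266) = (((-1 + 3) - 2)²*(-3))*312 = ((2 - 2)²*(-3))*312 = (0²*(-3))*312 = (0*(-3))*312 = 0*312 = 0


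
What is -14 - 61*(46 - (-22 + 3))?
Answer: -3979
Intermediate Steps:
-14 - 61*(46 - (-22 + 3)) = -14 - 61*(46 - 1*(-19)) = -14 - 61*(46 + 19) = -14 - 61*65 = -14 - 3965 = -3979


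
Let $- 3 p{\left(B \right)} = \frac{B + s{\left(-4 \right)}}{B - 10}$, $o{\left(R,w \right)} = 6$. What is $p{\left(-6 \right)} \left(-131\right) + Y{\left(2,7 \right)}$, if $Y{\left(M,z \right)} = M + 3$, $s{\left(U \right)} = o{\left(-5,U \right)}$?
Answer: $5$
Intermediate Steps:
$s{\left(U \right)} = 6$
$Y{\left(M,z \right)} = 3 + M$
$p{\left(B \right)} = - \frac{6 + B}{3 \left(-10 + B\right)}$ ($p{\left(B \right)} = - \frac{\left(B + 6\right) \frac{1}{B - 10}}{3} = - \frac{\left(6 + B\right) \frac{1}{-10 + B}}{3} = - \frac{\frac{1}{-10 + B} \left(6 + B\right)}{3} = - \frac{6 + B}{3 \left(-10 + B\right)}$)
$p{\left(-6 \right)} \left(-131\right) + Y{\left(2,7 \right)} = \frac{-6 - -6}{3 \left(-10 - 6\right)} \left(-131\right) + \left(3 + 2\right) = \frac{-6 + 6}{3 \left(-16\right)} \left(-131\right) + 5 = \frac{1}{3} \left(- \frac{1}{16}\right) 0 \left(-131\right) + 5 = 0 \left(-131\right) + 5 = 0 + 5 = 5$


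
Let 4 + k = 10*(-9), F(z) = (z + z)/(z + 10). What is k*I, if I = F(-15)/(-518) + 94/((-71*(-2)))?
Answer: -1124240/18389 ≈ -61.137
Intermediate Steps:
F(z) = 2*z/(10 + z) (F(z) = (2*z)/(10 + z) = 2*z/(10 + z))
I = 11960/18389 (I = (2*(-15)/(10 - 15))/(-518) + 94/((-71*(-2))) = (2*(-15)/(-5))*(-1/518) + 94/142 = (2*(-15)*(-⅕))*(-1/518) + 94*(1/142) = 6*(-1/518) + 47/71 = -3/259 + 47/71 = 11960/18389 ≈ 0.65039)
k = -94 (k = -4 + 10*(-9) = -4 - 90 = -94)
k*I = -94*11960/18389 = -1124240/18389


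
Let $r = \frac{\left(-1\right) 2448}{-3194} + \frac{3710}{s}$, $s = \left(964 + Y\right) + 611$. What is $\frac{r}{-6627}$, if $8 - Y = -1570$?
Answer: $- \frac{9784142}{33369204807} \approx -0.00029321$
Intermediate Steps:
$Y = 1578$ ($Y = 8 - -1570 = 8 + 1570 = 1578$)
$s = 3153$ ($s = \left(964 + 1578\right) + 611 = 2542 + 611 = 3153$)
$r = \frac{9784142}{5035341}$ ($r = \frac{\left(-1\right) 2448}{-3194} + \frac{3710}{3153} = \left(-2448\right) \left(- \frac{1}{3194}\right) + 3710 \cdot \frac{1}{3153} = \frac{1224}{1597} + \frac{3710}{3153} = \frac{9784142}{5035341} \approx 1.9431$)
$\frac{r}{-6627} = \frac{9784142}{5035341 \left(-6627\right)} = \frac{9784142}{5035341} \left(- \frac{1}{6627}\right) = - \frac{9784142}{33369204807}$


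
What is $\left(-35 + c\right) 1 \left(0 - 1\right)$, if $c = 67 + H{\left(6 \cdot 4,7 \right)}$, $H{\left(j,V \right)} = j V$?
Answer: $-200$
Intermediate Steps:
$H{\left(j,V \right)} = V j$
$c = 235$ ($c = 67 + 7 \cdot 6 \cdot 4 = 67 + 7 \cdot 24 = 67 + 168 = 235$)
$\left(-35 + c\right) 1 \left(0 - 1\right) = \left(-35 + 235\right) 1 \left(0 - 1\right) = 200 \cdot 1 \left(-1\right) = 200 \left(-1\right) = -200$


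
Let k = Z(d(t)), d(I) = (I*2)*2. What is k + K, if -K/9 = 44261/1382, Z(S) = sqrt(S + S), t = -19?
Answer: -398349/1382 + 2*I*sqrt(38) ≈ -288.24 + 12.329*I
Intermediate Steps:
d(I) = 4*I (d(I) = (2*I)*2 = 4*I)
Z(S) = sqrt(2)*sqrt(S) (Z(S) = sqrt(2*S) = sqrt(2)*sqrt(S))
K = -398349/1382 ≈ -288.24
k = 2*I*sqrt(38) (k = sqrt(2)*sqrt(4*(-19)) = sqrt(2)*sqrt(-76) = sqrt(2)*(2*I*sqrt(19)) = 2*I*sqrt(38) ≈ 12.329*I)
k + K = 2*I*sqrt(38) - 398349/1382 = -398349/1382 + 2*I*sqrt(38)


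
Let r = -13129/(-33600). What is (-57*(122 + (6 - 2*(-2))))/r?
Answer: -13305600/691 ≈ -19256.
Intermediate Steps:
r = 13129/33600 (r = -13129*(-1/33600) = 13129/33600 ≈ 0.39074)
(-57*(122 + (6 - 2*(-2))))/r = (-57*(122 + (6 - 2*(-2))))/(13129/33600) = -57*(122 + (6 + 4))*(33600/13129) = -57*(122 + 10)*(33600/13129) = -57*132*(33600/13129) = -7524*33600/13129 = -13305600/691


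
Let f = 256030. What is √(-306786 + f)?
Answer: 2*I*√12689 ≈ 225.29*I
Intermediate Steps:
√(-306786 + f) = √(-306786 + 256030) = √(-50756) = 2*I*√12689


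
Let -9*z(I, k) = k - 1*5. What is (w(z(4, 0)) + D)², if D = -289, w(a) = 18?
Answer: 73441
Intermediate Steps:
z(I, k) = 5/9 - k/9 (z(I, k) = -(k - 1*5)/9 = -(k - 5)/9 = -(-5 + k)/9 = 5/9 - k/9)
(w(z(4, 0)) + D)² = (18 - 289)² = (-271)² = 73441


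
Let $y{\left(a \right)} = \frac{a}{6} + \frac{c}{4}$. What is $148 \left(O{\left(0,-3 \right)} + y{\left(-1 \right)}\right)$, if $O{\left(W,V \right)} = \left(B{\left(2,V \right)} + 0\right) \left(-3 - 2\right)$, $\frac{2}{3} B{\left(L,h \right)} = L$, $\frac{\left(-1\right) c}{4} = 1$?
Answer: $- \frac{7178}{3} \approx -2392.7$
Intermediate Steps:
$c = -4$ ($c = \left(-4\right) 1 = -4$)
$B{\left(L,h \right)} = \frac{3 L}{2}$
$y{\left(a \right)} = -1 + \frac{a}{6}$ ($y{\left(a \right)} = \frac{a}{6} - \frac{4}{4} = a \frac{1}{6} - 1 = \frac{a}{6} - 1 = -1 + \frac{a}{6}$)
$O{\left(W,V \right)} = -15$ ($O{\left(W,V \right)} = \left(\frac{3}{2} \cdot 2 + 0\right) \left(-3 - 2\right) = \left(3 + 0\right) \left(-5\right) = 3 \left(-5\right) = -15$)
$148 \left(O{\left(0,-3 \right)} + y{\left(-1 \right)}\right) = 148 \left(-15 + \left(-1 + \frac{1}{6} \left(-1\right)\right)\right) = 148 \left(-15 - \frac{7}{6}\right) = 148 \left(- \frac{97}{6}\right) = - \frac{7178}{3}$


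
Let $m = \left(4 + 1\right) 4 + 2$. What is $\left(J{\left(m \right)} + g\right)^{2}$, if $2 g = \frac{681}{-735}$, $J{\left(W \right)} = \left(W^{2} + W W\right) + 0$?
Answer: $\frac{224764172649}{240100} \approx 9.3613 \cdot 10^{5}$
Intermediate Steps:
$m = 22$ ($m = 5 \cdot 4 + 2 = 20 + 2 = 22$)
$J{\left(W \right)} = 2 W^{2}$ ($J{\left(W \right)} = \left(W^{2} + W^{2}\right) + 0 = 2 W^{2} + 0 = 2 W^{2}$)
$g = - \frac{227}{490}$ ($g = \frac{681 \frac{1}{-735}}{2} = \frac{681 \left(- \frac{1}{735}\right)}{2} = \frac{1}{2} \left(- \frac{227}{245}\right) = - \frac{227}{490} \approx -0.46327$)
$\left(J{\left(m \right)} + g\right)^{2} = \left(2 \cdot 22^{2} - \frac{227}{490}\right)^{2} = \left(2 \cdot 484 - \frac{227}{490}\right)^{2} = \left(968 - \frac{227}{490}\right)^{2} = \left(\frac{474093}{490}\right)^{2} = \frac{224764172649}{240100}$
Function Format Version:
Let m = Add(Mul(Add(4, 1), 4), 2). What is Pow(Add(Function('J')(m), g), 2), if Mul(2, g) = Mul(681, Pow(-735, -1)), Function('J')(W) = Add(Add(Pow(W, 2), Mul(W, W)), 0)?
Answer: Rational(224764172649, 240100) ≈ 9.3613e+5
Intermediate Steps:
m = 22 (m = Add(Mul(5, 4), 2) = Add(20, 2) = 22)
Function('J')(W) = Mul(2, Pow(W, 2)) (Function('J')(W) = Add(Add(Pow(W, 2), Pow(W, 2)), 0) = Add(Mul(2, Pow(W, 2)), 0) = Mul(2, Pow(W, 2)))
g = Rational(-227, 490) (g = Mul(Rational(1, 2), Mul(681, Pow(-735, -1))) = Mul(Rational(1, 2), Mul(681, Rational(-1, 735))) = Mul(Rational(1, 2), Rational(-227, 245)) = Rational(-227, 490) ≈ -0.46327)
Pow(Add(Function('J')(m), g), 2) = Pow(Add(Mul(2, Pow(22, 2)), Rational(-227, 490)), 2) = Pow(Add(Mul(2, 484), Rational(-227, 490)), 2) = Pow(Add(968, Rational(-227, 490)), 2) = Pow(Rational(474093, 490), 2) = Rational(224764172649, 240100)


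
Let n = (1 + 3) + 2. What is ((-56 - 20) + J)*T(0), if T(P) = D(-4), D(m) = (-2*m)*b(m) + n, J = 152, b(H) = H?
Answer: -1976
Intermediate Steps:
n = 6 (n = 4 + 2 = 6)
D(m) = 6 - 2*m² (D(m) = (-2*m)*m + 6 = -2*m² + 6 = 6 - 2*m²)
T(P) = -26 (T(P) = 6 - 2*(-4)² = 6 - 2*16 = 6 - 32 = -26)
((-56 - 20) + J)*T(0) = ((-56 - 20) + 152)*(-26) = (-76 + 152)*(-26) = 76*(-26) = -1976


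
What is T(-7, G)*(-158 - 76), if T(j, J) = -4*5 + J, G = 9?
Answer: 2574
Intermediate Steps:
T(j, J) = -20 + J
T(-7, G)*(-158 - 76) = (-20 + 9)*(-158 - 76) = -11*(-234) = 2574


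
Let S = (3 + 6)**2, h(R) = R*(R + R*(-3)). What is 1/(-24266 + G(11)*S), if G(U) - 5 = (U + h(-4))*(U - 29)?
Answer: 1/6757 ≈ 0.00014799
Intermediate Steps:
h(R) = -2*R**2 (h(R) = R*(R - 3*R) = R*(-2*R) = -2*R**2)
G(U) = 5 + (-32 + U)*(-29 + U) (G(U) = 5 + (U - 2*(-4)**2)*(U - 29) = 5 + (U - 2*16)*(-29 + U) = 5 + (U - 32)*(-29 + U) = 5 + (-32 + U)*(-29 + U))
S = 81 (S = 9**2 = 81)
1/(-24266 + G(11)*S) = 1/(-24266 + (933 + 11**2 - 61*11)*81) = 1/(-24266 + (933 + 121 - 671)*81) = 1/(-24266 + 383*81) = 1/(-24266 + 31023) = 1/6757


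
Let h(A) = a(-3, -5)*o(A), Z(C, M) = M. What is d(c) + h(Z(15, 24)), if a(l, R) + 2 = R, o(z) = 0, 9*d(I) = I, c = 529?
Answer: 529/9 ≈ 58.778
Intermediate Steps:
d(I) = I/9
a(l, R) = -2 + R
h(A) = 0 (h(A) = (-2 - 5)*0 = -7*0 = 0)
d(c) + h(Z(15, 24)) = (⅑)*529 + 0 = 529/9 + 0 = 529/9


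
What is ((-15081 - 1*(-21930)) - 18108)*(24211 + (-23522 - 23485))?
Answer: 256660164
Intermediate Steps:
((-15081 - 1*(-21930)) - 18108)*(24211 + (-23522 - 23485)) = ((-15081 + 21930) - 18108)*(24211 - 47007) = (6849 - 18108)*(-22796) = -11259*(-22796) = 256660164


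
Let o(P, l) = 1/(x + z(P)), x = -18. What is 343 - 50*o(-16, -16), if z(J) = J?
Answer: 5856/17 ≈ 344.47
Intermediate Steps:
o(P, l) = 1/(-18 + P)
343 - 50*o(-16, -16) = 343 - 50/(-18 - 16) = 343 - 50/(-34) = 343 - 50*(-1/34) = 343 + 25/17 = 5856/17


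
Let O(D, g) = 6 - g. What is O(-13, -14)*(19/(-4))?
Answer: -95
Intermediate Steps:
O(-13, -14)*(19/(-4)) = (6 - 1*(-14))*(19/(-4)) = (6 + 14)*(19*(-¼)) = 20*(-19/4) = -95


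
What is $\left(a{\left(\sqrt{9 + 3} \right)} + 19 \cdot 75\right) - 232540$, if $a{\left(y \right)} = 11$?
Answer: $-231104$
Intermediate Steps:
$\left(a{\left(\sqrt{9 + 3} \right)} + 19 \cdot 75\right) - 232540 = \left(11 + 19 \cdot 75\right) - 232540 = \left(11 + 1425\right) - 232540 = 1436 - 232540 = -231104$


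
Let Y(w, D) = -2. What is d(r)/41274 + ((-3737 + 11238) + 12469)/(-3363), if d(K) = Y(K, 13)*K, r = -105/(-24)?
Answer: -1099028275/185072616 ≈ -5.9384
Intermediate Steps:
r = 35/8 (r = -105*(-1/24) = 35/8 ≈ 4.3750)
d(K) = -2*K
d(r)/41274 + ((-3737 + 11238) + 12469)/(-3363) = -2*35/8/41274 + ((-3737 + 11238) + 12469)/(-3363) = -35/4*1/41274 + (7501 + 12469)*(-1/3363) = -35/165096 + 19970*(-1/3363) = -35/165096 - 19970/3363 = -1099028275/185072616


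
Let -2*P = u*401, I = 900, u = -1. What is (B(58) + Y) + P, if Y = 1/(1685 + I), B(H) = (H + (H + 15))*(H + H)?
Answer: 79599907/5170 ≈ 15397.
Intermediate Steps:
B(H) = 2*H*(15 + 2*H) (B(H) = (H + (15 + H))*(2*H) = (15 + 2*H)*(2*H) = 2*H*(15 + 2*H))
P = 401/2 (P = -(-1)*401/2 = -½*(-401) = 401/2 ≈ 200.50)
Y = 1/2585 (Y = 1/(1685 + 900) = 1/2585 ≈ 0.00038685)
(B(58) + Y) + P = (2*58*(15 + 2*58) + 1/2585) + 401/2 = (2*58*(15 + 116) + 1/2585) + 401/2 = (2*58*131 + 1/2585) + 401/2 = (15196 + 1/2585) + 401/2 = 39281661/2585 + 401/2 = 79599907/5170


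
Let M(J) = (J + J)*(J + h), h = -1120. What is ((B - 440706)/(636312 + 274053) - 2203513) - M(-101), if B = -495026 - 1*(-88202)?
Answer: -148702413607/60691 ≈ -2.4502e+6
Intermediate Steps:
B = -406824 (B = -495026 + 88202 = -406824)
M(J) = 2*J*(-1120 + J) (M(J) = (J + J)*(J - 1120) = (2*J)*(-1120 + J) = 2*J*(-1120 + J))
((B - 440706)/(636312 + 274053) - 2203513) - M(-101) = ((-406824 - 440706)/(636312 + 274053) - 2203513) - 2*(-101)*(-1120 - 101) = (-847530/910365 - 2203513) - 2*(-101)*(-1221) = (-847530*1/910365 - 2203513) - 1*246642 = (-56502/60691 - 2203513) - 246642 = -133733463985/60691 - 246642 = -148702413607/60691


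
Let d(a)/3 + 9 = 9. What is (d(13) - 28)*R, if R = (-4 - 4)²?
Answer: -1792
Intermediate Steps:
d(a) = 0 (d(a) = -27 + 3*9 = -27 + 27 = 0)
R = 64 (R = (-8)² = 64)
(d(13) - 28)*R = (0 - 28)*64 = -28*64 = -1792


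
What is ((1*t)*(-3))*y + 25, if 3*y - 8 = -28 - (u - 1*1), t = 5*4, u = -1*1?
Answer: 385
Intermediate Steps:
u = -1
t = 20
y = -6 (y = 8/3 + (-28 - (-1 - 1*1))/3 = 8/3 + (-28 - (-1 - 1))/3 = 8/3 + (-28 - 1*(-2))/3 = 8/3 + (-28 + 2)/3 = 8/3 + (1/3)*(-26) = 8/3 - 26/3 = -6)
((1*t)*(-3))*y + 25 = ((1*20)*(-3))*(-6) + 25 = (20*(-3))*(-6) + 25 = -60*(-6) + 25 = 360 + 25 = 385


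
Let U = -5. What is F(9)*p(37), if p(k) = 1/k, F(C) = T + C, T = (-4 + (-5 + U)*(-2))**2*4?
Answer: 1033/37 ≈ 27.919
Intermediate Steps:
T = 1024 (T = (-4 + (-5 - 5)*(-2))**2*4 = (-4 - 10*(-2))**2*4 = (-4 + 20)**2*4 = 16**2*4 = 256*4 = 1024)
F(C) = 1024 + C
F(9)*p(37) = (1024 + 9)/37 = 1033*(1/37) = 1033/37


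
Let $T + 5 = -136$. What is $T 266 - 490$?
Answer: $-37996$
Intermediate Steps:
$T = -141$ ($T = -5 - 136 = -141$)
$T 266 - 490 = \left(-141\right) 266 - 490 = -37506 - 490 = -37996$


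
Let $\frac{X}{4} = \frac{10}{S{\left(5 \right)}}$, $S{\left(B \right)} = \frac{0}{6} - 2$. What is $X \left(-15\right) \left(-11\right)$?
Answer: $-3300$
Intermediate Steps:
$S{\left(B \right)} = -2$ ($S{\left(B \right)} = 0 \cdot \frac{1}{6} - 2 = 0 - 2 = -2$)
$X = -20$ ($X = 4 \frac{10}{-2} = 4 \cdot 10 \left(- \frac{1}{2}\right) = 4 \left(-5\right) = -20$)
$X \left(-15\right) \left(-11\right) = \left(-20\right) \left(-15\right) \left(-11\right) = 300 \left(-11\right) = -3300$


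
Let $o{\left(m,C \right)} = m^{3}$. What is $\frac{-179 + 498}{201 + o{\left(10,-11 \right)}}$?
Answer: $\frac{319}{1201} \approx 0.26561$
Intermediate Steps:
$\frac{-179 + 498}{201 + o{\left(10,-11 \right)}} = \frac{-179 + 498}{201 + 10^{3}} = \frac{319}{201 + 1000} = \frac{319}{1201}$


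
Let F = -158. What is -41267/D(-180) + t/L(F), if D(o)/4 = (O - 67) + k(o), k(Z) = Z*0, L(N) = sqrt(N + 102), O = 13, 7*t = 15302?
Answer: 41267/216 - 1093*I*sqrt(14)/14 ≈ 191.05 - 292.12*I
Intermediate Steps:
t = 2186 (t = (1/7)*15302 = 2186)
L(N) = sqrt(102 + N)
k(Z) = 0
D(o) = -216 (D(o) = 4*((13 - 67) + 0) = 4*(-54 + 0) = 4*(-54) = -216)
-41267/D(-180) + t/L(F) = -41267/(-216) + 2186/(sqrt(102 - 158)) = -41267*(-1/216) + 2186/(sqrt(-56)) = 41267/216 + 2186/((2*I*sqrt(14))) = 41267/216 + 2186*(-I*sqrt(14)/28) = 41267/216 - 1093*I*sqrt(14)/14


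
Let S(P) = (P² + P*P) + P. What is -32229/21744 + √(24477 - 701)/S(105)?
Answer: -3581/2416 + 4*√1486/22155 ≈ -1.4752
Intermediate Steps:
S(P) = P + 2*P² (S(P) = (P² + P²) + P = 2*P² + P = P + 2*P²)
-32229/21744 + √(24477 - 701)/S(105) = -32229/21744 + √(24477 - 701)/((105*(1 + 2*105))) = -32229*1/21744 + √23776/((105*(1 + 210))) = -3581/2416 + (4*√1486)/((105*211)) = -3581/2416 + (4*√1486)/22155 = -3581/2416 + (4*√1486)*(1/22155) = -3581/2416 + 4*√1486/22155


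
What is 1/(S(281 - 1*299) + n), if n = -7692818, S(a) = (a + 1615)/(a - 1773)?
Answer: -1791/13777838635 ≈ -1.2999e-7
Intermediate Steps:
S(a) = (1615 + a)/(-1773 + a)
1/(S(281 - 1*299) + n) = 1/((1615 + (281 - 1*299))/(-1773 + (281 - 1*299)) - 7692818) = 1/((1615 + (281 - 299))/(-1773 + (281 - 299)) - 7692818) = 1/((1615 - 18)/(-1773 - 18) - 7692818) = 1/(1597/(-1791) - 7692818) = 1/(-1/1791*1597 - 7692818) = 1/(-1597/1791 - 7692818) = 1/(-13777838635/1791) = -1791/13777838635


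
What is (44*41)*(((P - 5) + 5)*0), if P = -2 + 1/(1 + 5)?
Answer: 0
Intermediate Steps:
P = -11/6 (P = -2 + 1/6 = -2 + ⅙ = -11/6 ≈ -1.8333)
(44*41)*(((P - 5) + 5)*0) = (44*41)*(((-11/6 - 5) + 5)*0) = 1804*((-41/6 + 5)*0) = 1804*(-11/6*0) = 1804*0 = 0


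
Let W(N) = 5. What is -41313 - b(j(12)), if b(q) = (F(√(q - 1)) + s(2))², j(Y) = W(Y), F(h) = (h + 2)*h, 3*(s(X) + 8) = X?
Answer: -371821/9 ≈ -41313.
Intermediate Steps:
s(X) = -8 + X/3
F(h) = h*(2 + h) (F(h) = (2 + h)*h = h*(2 + h))
j(Y) = 5
b(q) = (-22/3 + √(-1 + q)*(2 + √(-1 + q)))² (b(q) = (√(q - 1)*(2 + √(q - 1)) + (-8 + (⅓)*2))² = (√(-1 + q)*(2 + √(-1 + q)) + (-8 + ⅔))² = (√(-1 + q)*(2 + √(-1 + q)) - 22/3)² = (-22/3 + √(-1 + q)*(2 + √(-1 + q)))²)
-41313 - b(j(12)) = -41313 - (-25 + 3*5 + 6*√(-1 + 5))²/9 = -41313 - (-25 + 15 + 6*√4)²/9 = -41313 - (-25 + 15 + 6*2)²/9 = -41313 - (-25 + 15 + 12)²/9 = -41313 - 2²/9 = -41313 - 4/9 = -371821/9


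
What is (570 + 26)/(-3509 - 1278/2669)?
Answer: -1590724/9366799 ≈ -0.16983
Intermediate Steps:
(570 + 26)/(-3509 - 1278/2669) = 596/(-3509 - 1278*1/2669) = 596/(-3509 - 1278/2669) = 596/(-9366799/2669) = 596*(-2669/9366799) = -1590724/9366799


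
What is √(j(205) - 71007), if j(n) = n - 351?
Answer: I*√71153 ≈ 266.75*I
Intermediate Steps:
j(n) = -351 + n
√(j(205) - 71007) = √((-351 + 205) - 71007) = √(-146 - 71007) = √(-71153) = I*√71153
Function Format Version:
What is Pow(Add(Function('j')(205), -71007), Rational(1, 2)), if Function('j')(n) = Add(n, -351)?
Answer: Mul(I, Pow(71153, Rational(1, 2))) ≈ Mul(266.75, I)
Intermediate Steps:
Function('j')(n) = Add(-351, n)
Pow(Add(Function('j')(205), -71007), Rational(1, 2)) = Pow(Add(Add(-351, 205), -71007), Rational(1, 2)) = Pow(Add(-146, -71007), Rational(1, 2)) = Pow(-71153, Rational(1, 2)) = Mul(I, Pow(71153, Rational(1, 2)))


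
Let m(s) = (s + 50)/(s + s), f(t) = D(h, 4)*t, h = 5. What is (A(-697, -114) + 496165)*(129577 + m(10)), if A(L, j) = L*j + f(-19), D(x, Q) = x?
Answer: 74576918240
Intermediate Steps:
f(t) = 5*t
m(s) = (50 + s)/(2*s) (m(s) = (50 + s)/((2*s)) = (50 + s)*(1/(2*s)) = (50 + s)/(2*s))
A(L, j) = -95 + L*j (A(L, j) = L*j + 5*(-19) = L*j - 95 = -95 + L*j)
(A(-697, -114) + 496165)*(129577 + m(10)) = ((-95 - 697*(-114)) + 496165)*(129577 + (½)*(50 + 10)/10) = ((-95 + 79458) + 496165)*(129577 + (½)*(⅒)*60) = (79363 + 496165)*(129577 + 3) = 575528*129580 = 74576918240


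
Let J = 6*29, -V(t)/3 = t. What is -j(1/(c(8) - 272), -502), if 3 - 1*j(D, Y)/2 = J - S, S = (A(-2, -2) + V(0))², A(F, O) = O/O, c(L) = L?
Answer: 340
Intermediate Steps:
A(F, O) = 1
V(t) = -3*t
J = 174
S = 1 (S = (1 - 3*0)² = (1 + 0)² = 1² = 1)
j(D, Y) = -340 (j(D, Y) = 6 - 2*(174 - 1*1) = 6 - 2*(174 - 1) = 6 - 2*173 = 6 - 346 = -340)
-j(1/(c(8) - 272), -502) = -1*(-340) = 340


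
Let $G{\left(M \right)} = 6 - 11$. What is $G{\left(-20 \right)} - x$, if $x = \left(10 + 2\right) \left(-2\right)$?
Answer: $19$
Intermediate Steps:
$G{\left(M \right)} = -5$
$x = -24$ ($x = 12 \left(-2\right) = -24$)
$G{\left(-20 \right)} - x = -5 - -24 = -5 + 24 = 19$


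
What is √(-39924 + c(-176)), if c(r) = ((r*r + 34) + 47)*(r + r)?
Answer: 2*I*√2742997 ≈ 3312.4*I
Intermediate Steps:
c(r) = 2*r*(81 + r²) (c(r) = ((r² + 34) + 47)*(2*r) = ((34 + r²) + 47)*(2*r) = (81 + r²)*(2*r) = 2*r*(81 + r²))
√(-39924 + c(-176)) = √(-39924 + 2*(-176)*(81 + (-176)²)) = √(-39924 + 2*(-176)*(81 + 30976)) = √(-39924 + 2*(-176)*31057) = √(-39924 - 10932064) = √(-10971988) = 2*I*√2742997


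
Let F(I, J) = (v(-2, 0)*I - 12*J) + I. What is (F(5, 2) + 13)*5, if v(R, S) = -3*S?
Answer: -30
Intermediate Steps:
F(I, J) = I - 12*J (F(I, J) = ((-3*0)*I - 12*J) + I = (0*I - 12*J) + I = (0 - 12*J) + I = -12*J + I = I - 12*J)
(F(5, 2) + 13)*5 = ((5 - 12*2) + 13)*5 = ((5 - 24) + 13)*5 = (-19 + 13)*5 = -6*5 = -30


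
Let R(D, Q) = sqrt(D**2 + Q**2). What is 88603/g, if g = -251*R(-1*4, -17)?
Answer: -353*sqrt(305)/305 ≈ -20.213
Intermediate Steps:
g = -251*sqrt(305) (g = -251*sqrt((-1*4)**2 + (-17)**2) = -251*sqrt((-4)**2 + 289) = -251*sqrt(16 + 289) = -251*sqrt(305) ≈ -4383.5)
88603/g = 88603/((-251*sqrt(305))) = 88603*(-sqrt(305)/76555) = -353*sqrt(305)/305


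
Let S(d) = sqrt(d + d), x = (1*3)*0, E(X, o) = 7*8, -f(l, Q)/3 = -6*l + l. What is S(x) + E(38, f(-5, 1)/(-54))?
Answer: 56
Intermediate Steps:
f(l, Q) = 15*l (f(l, Q) = -3*(-6*l + l) = -(-15)*l = 15*l)
E(X, o) = 56
x = 0 (x = 3*0 = 0)
S(d) = sqrt(2)*sqrt(d) (S(d) = sqrt(2*d) = sqrt(2)*sqrt(d))
S(x) + E(38, f(-5, 1)/(-54)) = sqrt(2)*sqrt(0) + 56 = sqrt(2)*0 + 56 = 0 + 56 = 56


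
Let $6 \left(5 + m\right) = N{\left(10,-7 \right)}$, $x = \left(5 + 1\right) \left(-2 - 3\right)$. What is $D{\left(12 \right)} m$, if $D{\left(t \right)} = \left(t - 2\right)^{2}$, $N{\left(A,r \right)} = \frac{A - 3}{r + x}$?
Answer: $- \frac{55850}{111} \approx -503.15$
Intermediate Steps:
$x = -30$ ($x = 6 \left(-5\right) = -30$)
$N{\left(A,r \right)} = \frac{-3 + A}{-30 + r}$ ($N{\left(A,r \right)} = \frac{A - 3}{r - 30} = \frac{-3 + A}{-30 + r}$)
$m = - \frac{1117}{222}$ ($m = -5 + \frac{\frac{1}{-30 - 7} \left(-3 + 10\right)}{6} = -5 + \frac{\frac{1}{-37} \cdot 7}{6} = -5 + \frac{\left(- \frac{1}{37}\right) 7}{6} = -5 + \frac{1}{6} \left(- \frac{7}{37}\right) = -5 - \frac{7}{222} = - \frac{1117}{222} \approx -5.0315$)
$D{\left(t \right)} = \left(-2 + t\right)^{2}$
$D{\left(12 \right)} m = \left(-2 + 12\right)^{2} \left(- \frac{1117}{222}\right) = 10^{2} \left(- \frac{1117}{222}\right) = 100 \left(- \frac{1117}{222}\right) = - \frac{55850}{111}$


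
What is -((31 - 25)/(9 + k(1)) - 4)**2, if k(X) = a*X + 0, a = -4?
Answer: -196/25 ≈ -7.8400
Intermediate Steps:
k(X) = -4*X (k(X) = -4*X + 0 = -4*X)
-((31 - 25)/(9 + k(1)) - 4)**2 = -((31 - 25)/(9 - 4*1) - 4)**2 = -(6/(9 - 4) - 4)**2 = -(6/5 - 4)**2 = -(-14/5)**2 = -1*196/25 = -196/25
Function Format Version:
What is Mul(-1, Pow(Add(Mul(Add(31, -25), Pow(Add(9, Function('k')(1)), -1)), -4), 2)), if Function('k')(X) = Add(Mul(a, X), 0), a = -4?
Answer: Rational(-196, 25) ≈ -7.8400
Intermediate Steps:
Function('k')(X) = Mul(-4, X) (Function('k')(X) = Add(Mul(-4, X), 0) = Mul(-4, X))
Mul(-1, Pow(Add(Mul(Add(31, -25), Pow(Add(9, Function('k')(1)), -1)), -4), 2)) = Mul(-1, Pow(Add(Mul(Add(31, -25), Pow(Add(9, Mul(-4, 1)), -1)), -4), 2)) = Mul(-1, Pow(Add(Mul(6, Pow(Add(9, -4), -1)), -4), 2)) = Mul(-1, Pow(Add(Mul(6, Pow(5, -1)), -4), 2)) = Mul(-1, Pow(Add(Mul(6, Rational(1, 5)), -4), 2)) = Mul(-1, Pow(Add(Rational(6, 5), -4), 2)) = Mul(-1, Pow(Rational(-14, 5), 2)) = Mul(-1, Rational(196, 25)) = Rational(-196, 25)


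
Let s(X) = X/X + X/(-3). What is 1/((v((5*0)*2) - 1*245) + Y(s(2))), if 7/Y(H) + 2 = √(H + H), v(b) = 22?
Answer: -2272/516169 + 7*√6/516169 ≈ -0.0043684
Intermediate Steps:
s(X) = 1 - X/3 (s(X) = 1 + X*(-⅓) = 1 - X/3)
Y(H) = 7/(-2 + √2*√H) (Y(H) = 7/(-2 + √(H + H)) = 7/(-2 + √(2*H)) = 7/(-2 + √2*√H))
1/((v((5*0)*2) - 1*245) + Y(s(2))) = 1/((22 - 1*245) + 7/(-2 + √2*√(1 - ⅓*2))) = 1/((22 - 245) + 7/(-2 + √2*√(1 - ⅔))) = 1/(-223 + 7/(-2 + √2*√(⅓))) = 1/(-223 + 7/(-2 + √2*(√3/3))) = 1/(-223 + 7/(-2 + √6/3))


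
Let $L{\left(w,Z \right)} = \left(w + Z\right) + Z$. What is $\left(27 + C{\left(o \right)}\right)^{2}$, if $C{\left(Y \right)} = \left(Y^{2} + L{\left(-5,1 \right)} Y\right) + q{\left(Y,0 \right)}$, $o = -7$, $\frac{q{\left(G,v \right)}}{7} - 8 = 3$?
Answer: $30276$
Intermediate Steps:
$L{\left(w,Z \right)} = w + 2 Z$ ($L{\left(w,Z \right)} = \left(Z + w\right) + Z = w + 2 Z$)
$q{\left(G,v \right)} = 77$ ($q{\left(G,v \right)} = 56 + 7 \cdot 3 = 56 + 21 = 77$)
$C{\left(Y \right)} = 77 + Y^{2} - 3 Y$ ($C{\left(Y \right)} = \left(Y^{2} + \left(-5 + 2 \cdot 1\right) Y\right) + 77 = \left(Y^{2} + \left(-5 + 2\right) Y\right) + 77 = \left(Y^{2} - 3 Y\right) + 77 = 77 + Y^{2} - 3 Y$)
$\left(27 + C{\left(o \right)}\right)^{2} = \left(27 + \left(77 + \left(-7\right)^{2} - -21\right)\right)^{2} = \left(27 + \left(77 + 49 + 21\right)\right)^{2} = \left(27 + 147\right)^{2} = 174^{2} = 30276$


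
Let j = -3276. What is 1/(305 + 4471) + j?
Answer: -15646175/4776 ≈ -3276.0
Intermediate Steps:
1/(305 + 4471) + j = 1/(305 + 4471) - 3276 = 1/4776 - 3276 = -15646175/4776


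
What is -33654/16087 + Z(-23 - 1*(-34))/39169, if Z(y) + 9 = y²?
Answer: -1316391782/630111703 ≈ -2.0891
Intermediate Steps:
Z(y) = -9 + y²
-33654/16087 + Z(-23 - 1*(-34))/39169 = -33654/16087 + (-9 + (-23 - 1*(-34))²)/39169 = -33654*1/16087 + (-9 + (-23 + 34)²)*(1/39169) = -33654/16087 + (-9 + 11²)*(1/39169) = -33654/16087 + (-9 + 121)*(1/39169) = -33654/16087 + 112*(1/39169) = -33654/16087 + 112/39169 = -1316391782/630111703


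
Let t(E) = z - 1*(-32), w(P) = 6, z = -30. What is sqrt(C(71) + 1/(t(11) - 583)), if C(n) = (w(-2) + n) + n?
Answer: sqrt(49958447)/581 ≈ 12.165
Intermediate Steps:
t(E) = 2 (t(E) = -30 - 1*(-32) = -30 + 32 = 2)
C(n) = 6 + 2*n (C(n) = (6 + n) + n = 6 + 2*n)
sqrt(C(71) + 1/(t(11) - 583)) = sqrt((6 + 2*71) + 1/(2 - 583)) = sqrt((6 + 142) + 1/(-581)) = sqrt(148 - 1/581) = sqrt(85987/581) = sqrt(49958447)/581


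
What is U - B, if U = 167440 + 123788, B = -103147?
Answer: 394375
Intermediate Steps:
U = 291228
U - B = 291228 - 1*(-103147) = 291228 + 103147 = 394375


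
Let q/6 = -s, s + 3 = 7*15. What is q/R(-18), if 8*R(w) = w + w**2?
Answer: -16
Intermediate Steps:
s = 102 (s = -3 + 7*15 = -3 + 105 = 102)
q = -612 (q = 6*(-1*102) = 6*(-102) = -612)
R(w) = w/8 + w**2/8 (R(w) = (w + w**2)/8 = w/8 + w**2/8)
q/R(-18) = -612*(-4/(9*(1 - 18))) = -612/((1/8)*(-18)*(-17)) = -612/153/4 = -612*4/153 = -16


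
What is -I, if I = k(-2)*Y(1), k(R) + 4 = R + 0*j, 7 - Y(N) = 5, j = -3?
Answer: 12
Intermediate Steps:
Y(N) = 2 (Y(N) = 7 - 1*5 = 7 - 5 = 2)
k(R) = -4 + R (k(R) = -4 + (R + 0*(-3)) = -4 + (R + 0) = -4 + R)
I = -12 (I = (-4 - 2)*2 = -6*2 = -12)
-I = -1*(-12) = 12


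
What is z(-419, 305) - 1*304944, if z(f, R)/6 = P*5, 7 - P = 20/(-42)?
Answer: -2133038/7 ≈ -3.0472e+5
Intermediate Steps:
P = 157/21 (P = 7 - 20/(-42) = 7 - 20*(-1)/42 = 7 - 1*(-10/21) = 7 + 10/21 = 157/21 ≈ 7.4762)
z(f, R) = 1570/7 (z(f, R) = 6*((157/21)*5) = 6*(785/21) = 1570/7)
z(-419, 305) - 1*304944 = 1570/7 - 1*304944 = 1570/7 - 304944 = -2133038/7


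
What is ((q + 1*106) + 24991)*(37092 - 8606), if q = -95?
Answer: 712206972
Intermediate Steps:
((q + 1*106) + 24991)*(37092 - 8606) = ((-95 + 1*106) + 24991)*(37092 - 8606) = ((-95 + 106) + 24991)*28486 = (11 + 24991)*28486 = 25002*28486 = 712206972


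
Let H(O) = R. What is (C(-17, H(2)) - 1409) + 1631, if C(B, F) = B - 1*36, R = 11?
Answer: 169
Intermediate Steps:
H(O) = 11
C(B, F) = -36 + B (C(B, F) = B - 36 = -36 + B)
(C(-17, H(2)) - 1409) + 1631 = ((-36 - 17) - 1409) + 1631 = (-53 - 1409) + 1631 = -1462 + 1631 = 169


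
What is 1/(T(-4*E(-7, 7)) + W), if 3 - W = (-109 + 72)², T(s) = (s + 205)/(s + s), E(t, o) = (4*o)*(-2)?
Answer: -448/611539 ≈ -0.00073258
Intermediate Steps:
E(t, o) = -8*o
T(s) = (205 + s)/(2*s) (T(s) = (205 + s)/((2*s)) = (205 + s)*(1/(2*s)) = (205 + s)/(2*s))
W = -1366 (W = 3 - (-109 + 72)² = 3 - 1*(-37)² = 3 - 1*1369 = 3 - 1369 = -1366)
1/(T(-4*E(-7, 7)) + W) = 1/((205 - (-32)*7)/(2*((-(-32)*7))) - 1366) = 1/((205 - 4*(-56))/(2*((-4*(-56)))) - 1366) = 1/((½)*(205 + 224)/224 - 1366) = 1/((½)*(1/224)*429 - 1366) = 1/(429/448 - 1366) = 1/(-611539/448) = -448/611539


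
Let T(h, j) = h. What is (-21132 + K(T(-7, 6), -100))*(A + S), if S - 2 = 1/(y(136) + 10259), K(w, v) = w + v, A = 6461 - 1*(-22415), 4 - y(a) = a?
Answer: -6211292601173/10127 ≈ -6.1334e+8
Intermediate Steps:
y(a) = 4 - a
A = 28876 (A = 6461 + 22415 = 28876)
K(w, v) = v + w
S = 20255/10127 (S = 2 + 1/((4 - 1*136) + 10259) = 2 + 1/((4 - 136) + 10259) = 2 + 1/(-132 + 10259) = 2 + 1/10127 = 20255/10127 ≈ 2.0001)
(-21132 + K(T(-7, 6), -100))*(A + S) = (-21132 + (-100 - 7))*(28876 + 20255/10127) = (-21132 - 107)*(292447507/10127) = -21239*292447507/10127 = -6211292601173/10127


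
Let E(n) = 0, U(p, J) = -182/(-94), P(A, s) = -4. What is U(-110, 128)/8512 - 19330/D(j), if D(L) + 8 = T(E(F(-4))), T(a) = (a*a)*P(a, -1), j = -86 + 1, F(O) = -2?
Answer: 138093533/57152 ≈ 2416.3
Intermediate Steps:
U(p, J) = 91/47 (U(p, J) = -182*(-1/94) = 91/47)
j = -85
T(a) = -4*a² (T(a) = (a*a)*(-4) = a²*(-4) = -4*a²)
D(L) = -8 (D(L) = -8 - 4*0² = -8 - 4*0 = -8 + 0 = -8)
U(-110, 128)/8512 - 19330/D(j) = (91/47)/8512 - 19330/(-8) = (91/47)*(1/8512) - 19330*(-⅛) = 13/57152 + 9665/4 = 138093533/57152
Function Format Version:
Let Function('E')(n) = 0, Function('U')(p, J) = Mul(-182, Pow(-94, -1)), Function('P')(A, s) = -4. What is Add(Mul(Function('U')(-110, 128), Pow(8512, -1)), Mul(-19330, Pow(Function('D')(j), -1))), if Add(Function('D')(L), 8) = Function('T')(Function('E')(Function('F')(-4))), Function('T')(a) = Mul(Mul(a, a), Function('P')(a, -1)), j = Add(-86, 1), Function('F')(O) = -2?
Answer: Rational(138093533, 57152) ≈ 2416.3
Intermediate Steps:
Function('U')(p, J) = Rational(91, 47) (Function('U')(p, J) = Mul(-182, Rational(-1, 94)) = Rational(91, 47))
j = -85
Function('T')(a) = Mul(-4, Pow(a, 2)) (Function('T')(a) = Mul(Mul(a, a), -4) = Mul(Pow(a, 2), -4) = Mul(-4, Pow(a, 2)))
Function('D')(L) = -8 (Function('D')(L) = Add(-8, Mul(-4, Pow(0, 2))) = Add(-8, Mul(-4, 0)) = Add(-8, 0) = -8)
Add(Mul(Function('U')(-110, 128), Pow(8512, -1)), Mul(-19330, Pow(Function('D')(j), -1))) = Add(Mul(Rational(91, 47), Pow(8512, -1)), Mul(-19330, Pow(-8, -1))) = Add(Mul(Rational(91, 47), Rational(1, 8512)), Mul(-19330, Rational(-1, 8))) = Add(Rational(13, 57152), Rational(9665, 4)) = Rational(138093533, 57152)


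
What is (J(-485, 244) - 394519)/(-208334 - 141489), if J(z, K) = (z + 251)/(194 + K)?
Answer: 28799926/25537079 ≈ 1.1278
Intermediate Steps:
J(z, K) = (251 + z)/(194 + K)
(J(-485, 244) - 394519)/(-208334 - 141489) = ((251 - 485)/(194 + 244) - 394519)/(-208334 - 141489) = (-234/438 - 394519)/(-349823) = ((1/438)*(-234) - 394519)*(-1/349823) = (-39/73 - 394519)*(-1/349823) = -28799926/73*(-1/349823) = 28799926/25537079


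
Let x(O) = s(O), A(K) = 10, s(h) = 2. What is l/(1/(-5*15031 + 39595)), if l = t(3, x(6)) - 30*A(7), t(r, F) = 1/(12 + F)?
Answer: 10665460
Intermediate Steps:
x(O) = 2
l = -4199/14 (l = 1/(12 + 2) - 30*10 = 1/14 - 300 = -4199/14 ≈ -299.93)
l/(1/(-5*15031 + 39595)) = -4199/(14*(1/(-5*15031 + 39595))) = -4199/(14*(1/(-75155 + 39595))) = -4199/(14*(1/(-35560))) = -4199/(14*(-1/35560)) = -4199/14*(-35560) = 10665460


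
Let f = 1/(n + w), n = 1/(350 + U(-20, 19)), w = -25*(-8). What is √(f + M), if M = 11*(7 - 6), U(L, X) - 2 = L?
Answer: √48522065943/66401 ≈ 3.3174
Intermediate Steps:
U(L, X) = 2 + L
w = 200
M = 11 (M = 11*1 = 11)
n = 1/332 (n = 1/(350 + (2 - 20)) = 1/(350 - 18) = 1/332 ≈ 0.0030120)
f = 332/66401 (f = 1/(1/332 + 200) = 1/(66401/332) = 332/66401 ≈ 0.0049999)
√(f + M) = √(332/66401 + 11) = √(730743/66401) = √48522065943/66401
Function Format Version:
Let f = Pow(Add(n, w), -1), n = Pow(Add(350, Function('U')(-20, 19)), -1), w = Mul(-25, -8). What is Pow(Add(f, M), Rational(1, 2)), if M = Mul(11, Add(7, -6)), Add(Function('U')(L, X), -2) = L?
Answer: Mul(Rational(1, 66401), Pow(48522065943, Rational(1, 2))) ≈ 3.3174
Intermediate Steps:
Function('U')(L, X) = Add(2, L)
w = 200
M = 11 (M = Mul(11, 1) = 11)
n = Rational(1, 332) (n = Pow(Add(350, Add(2, -20)), -1) = Pow(Add(350, -18), -1) = Pow(332, -1) = Rational(1, 332) ≈ 0.0030120)
f = Rational(332, 66401) (f = Pow(Add(Rational(1, 332), 200), -1) = Pow(Rational(66401, 332), -1) = Rational(332, 66401) ≈ 0.0049999)
Pow(Add(f, M), Rational(1, 2)) = Pow(Add(Rational(332, 66401), 11), Rational(1, 2)) = Pow(Rational(730743, 66401), Rational(1, 2)) = Mul(Rational(1, 66401), Pow(48522065943, Rational(1, 2)))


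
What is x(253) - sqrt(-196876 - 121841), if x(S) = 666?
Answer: 666 - 3*I*sqrt(35413) ≈ 666.0 - 564.55*I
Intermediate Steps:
x(253) - sqrt(-196876 - 121841) = 666 - sqrt(-196876 - 121841) = 666 - sqrt(-318717) = 666 - 3*I*sqrt(35413)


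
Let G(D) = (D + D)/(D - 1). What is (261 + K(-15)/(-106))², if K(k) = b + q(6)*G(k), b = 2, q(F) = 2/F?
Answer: 48976788249/719104 ≈ 68108.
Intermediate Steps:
G(D) = 2*D/(-1 + D) (G(D) = (2*D)/(-1 + D) = 2*D/(-1 + D))
K(k) = 2 + 2*k/(3*(-1 + k)) (K(k) = 2 + (2/6)*(2*k/(-1 + k)) = 2 + (2*(⅙))*(2*k/(-1 + k)) = 2 + (2*k/(-1 + k))/3 = 2 + 2*k/(3*(-1 + k)))
(261 + K(-15)/(-106))² = (261 + (2*(-3 + 4*(-15))/(3*(-1 - 15)))/(-106))² = (261 + ((⅔)*(-3 - 60)/(-16))*(-1/106))² = (261 + ((⅔)*(-1/16)*(-63))*(-1/106))² = (261 + (21/8)*(-1/106))² = (261 - 21/848)² = (221307/848)² = 48976788249/719104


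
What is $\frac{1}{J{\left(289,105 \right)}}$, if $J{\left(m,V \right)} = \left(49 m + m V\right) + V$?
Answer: $\frac{1}{44611} \approx 2.2416 \cdot 10^{-5}$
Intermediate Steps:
$J{\left(m,V \right)} = V + 49 m + V m$ ($J{\left(m,V \right)} = \left(49 m + V m\right) + V = V + 49 m + V m$)
$\frac{1}{J{\left(289,105 \right)}} = \frac{1}{105 + 49 \cdot 289 + 105 \cdot 289} = \frac{1}{105 + 14161 + 30345} = \frac{1}{44611}$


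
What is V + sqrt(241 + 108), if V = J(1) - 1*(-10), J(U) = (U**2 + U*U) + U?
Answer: 13 + sqrt(349) ≈ 31.682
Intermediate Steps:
J(U) = U + 2*U**2 (J(U) = (U**2 + U**2) + U = 2*U**2 + U = U + 2*U**2)
V = 13 (V = 1*(1 + 2*1) - 1*(-10) = 1*(1 + 2) + 10 = 1*3 + 10 = 3 + 10 = 13)
V + sqrt(241 + 108) = 13 + sqrt(241 + 108) = 13 + sqrt(349)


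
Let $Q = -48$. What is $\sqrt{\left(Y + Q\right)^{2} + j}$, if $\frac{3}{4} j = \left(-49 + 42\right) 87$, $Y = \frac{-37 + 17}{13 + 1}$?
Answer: $\frac{2 \sqrt{19982}}{7} \approx 40.388$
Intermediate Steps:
$Y = - \frac{10}{7}$ ($Y = - \frac{20}{14} = \left(-20\right) \frac{1}{14} = - \frac{10}{7} \approx -1.4286$)
$j = -812$ ($j = \frac{4 \left(-49 + 42\right) 87}{3} = \frac{4 \left(\left(-7\right) 87\right)}{3} = \frac{4}{3} \left(-609\right) = -812$)
$\sqrt{\left(Y + Q\right)^{2} + j} = \sqrt{\left(- \frac{10}{7} - 48\right)^{2} - 812} = \sqrt{\left(- \frac{346}{7}\right)^{2} - 812} = \sqrt{\frac{119716}{49} - 812} = \sqrt{\frac{79928}{49}} = \frac{2 \sqrt{19982}}{7}$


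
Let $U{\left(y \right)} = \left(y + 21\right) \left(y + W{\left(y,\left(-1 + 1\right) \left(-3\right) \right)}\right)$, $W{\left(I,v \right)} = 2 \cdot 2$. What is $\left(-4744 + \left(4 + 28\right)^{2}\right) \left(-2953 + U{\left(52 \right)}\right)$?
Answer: $-4222200$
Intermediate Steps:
$W{\left(I,v \right)} = 4$
$U{\left(y \right)} = \left(4 + y\right) \left(21 + y\right)$ ($U{\left(y \right)} = \left(y + 21\right) \left(y + 4\right) = \left(21 + y\right) \left(4 + y\right) = \left(4 + y\right) \left(21 + y\right)$)
$\left(-4744 + \left(4 + 28\right)^{2}\right) \left(-2953 + U{\left(52 \right)}\right) = \left(-4744 + \left(4 + 28\right)^{2}\right) \left(-2953 + \left(84 + 52^{2} + 25 \cdot 52\right)\right) = \left(-4744 + 32^{2}\right) \left(-2953 + \left(84 + 2704 + 1300\right)\right) = \left(-4744 + 1024\right) \left(-2953 + 4088\right) = \left(-3720\right) 1135 = -4222200$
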